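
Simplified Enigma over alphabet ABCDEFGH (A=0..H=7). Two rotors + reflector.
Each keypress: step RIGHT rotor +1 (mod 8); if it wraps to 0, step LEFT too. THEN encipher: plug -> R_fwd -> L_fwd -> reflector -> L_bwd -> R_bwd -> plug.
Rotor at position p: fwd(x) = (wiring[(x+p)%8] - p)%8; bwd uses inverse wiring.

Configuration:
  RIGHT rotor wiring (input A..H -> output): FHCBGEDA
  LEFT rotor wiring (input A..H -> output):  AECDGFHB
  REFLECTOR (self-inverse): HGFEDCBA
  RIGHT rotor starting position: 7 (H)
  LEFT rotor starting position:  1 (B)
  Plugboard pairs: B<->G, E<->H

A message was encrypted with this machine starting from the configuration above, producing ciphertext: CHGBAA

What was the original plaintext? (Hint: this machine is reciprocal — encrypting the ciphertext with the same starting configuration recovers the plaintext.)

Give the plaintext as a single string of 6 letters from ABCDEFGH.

Answer: BFCEFB

Derivation:
Char 1 ('C'): step: R->0, L->2 (L advanced); C->plug->C->R->C->L->E->refl->D->L'->D->R'->G->plug->B
Char 2 ('H'): step: R->1, L=2; H->plug->E->R->D->L->D->refl->E->L'->C->R'->F->plug->F
Char 3 ('G'): step: R->2, L=2; G->plug->B->R->H->L->C->refl->F->L'->E->R'->C->plug->C
Char 4 ('B'): step: R->3, L=2; B->plug->G->R->E->L->F->refl->C->L'->H->R'->H->plug->E
Char 5 ('A'): step: R->4, L=2; A->plug->A->R->C->L->E->refl->D->L'->D->R'->F->plug->F
Char 6 ('A'): step: R->5, L=2; A->plug->A->R->H->L->C->refl->F->L'->E->R'->G->plug->B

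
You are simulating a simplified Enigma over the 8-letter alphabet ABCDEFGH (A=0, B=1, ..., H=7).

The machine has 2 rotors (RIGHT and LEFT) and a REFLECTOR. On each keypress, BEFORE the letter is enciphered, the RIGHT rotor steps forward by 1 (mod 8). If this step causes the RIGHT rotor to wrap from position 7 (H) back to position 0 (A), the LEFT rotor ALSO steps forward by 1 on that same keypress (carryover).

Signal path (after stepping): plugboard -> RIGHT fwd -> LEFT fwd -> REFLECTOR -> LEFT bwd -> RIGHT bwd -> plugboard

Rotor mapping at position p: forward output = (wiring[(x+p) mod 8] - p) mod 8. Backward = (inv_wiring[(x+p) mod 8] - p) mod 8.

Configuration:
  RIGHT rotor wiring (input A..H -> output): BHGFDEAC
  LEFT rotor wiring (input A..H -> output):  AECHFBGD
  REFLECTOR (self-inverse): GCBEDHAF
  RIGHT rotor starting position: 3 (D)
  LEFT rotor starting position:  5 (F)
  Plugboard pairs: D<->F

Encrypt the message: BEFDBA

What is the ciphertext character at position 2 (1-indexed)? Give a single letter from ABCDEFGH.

Char 1 ('B'): step: R->4, L=5; B->plug->B->R->A->L->E->refl->D->L'->D->R'->F->plug->D
Char 2 ('E'): step: R->5, L=5; E->plug->E->R->C->L->G->refl->A->L'->H->R'->A->plug->A

A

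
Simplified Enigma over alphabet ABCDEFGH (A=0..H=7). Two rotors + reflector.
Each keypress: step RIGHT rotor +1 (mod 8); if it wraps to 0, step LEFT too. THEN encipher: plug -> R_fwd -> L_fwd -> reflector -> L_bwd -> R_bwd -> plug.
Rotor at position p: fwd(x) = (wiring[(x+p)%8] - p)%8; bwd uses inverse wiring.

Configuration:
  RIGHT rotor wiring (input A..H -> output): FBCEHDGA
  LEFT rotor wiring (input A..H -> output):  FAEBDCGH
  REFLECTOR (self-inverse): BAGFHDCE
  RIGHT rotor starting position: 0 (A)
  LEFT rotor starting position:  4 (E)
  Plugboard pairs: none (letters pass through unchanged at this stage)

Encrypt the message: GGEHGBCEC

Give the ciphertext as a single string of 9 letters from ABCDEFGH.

Char 1 ('G'): step: R->1, L=4; G->plug->G->R->H->L->F->refl->D->L'->D->R'->C->plug->C
Char 2 ('G'): step: R->2, L=4; G->plug->G->R->D->L->D->refl->F->L'->H->R'->H->plug->H
Char 3 ('E'): step: R->3, L=4; E->plug->E->R->F->L->E->refl->H->L'->A->R'->C->plug->C
Char 4 ('H'): step: R->4, L=4; H->plug->H->R->A->L->H->refl->E->L'->F->R'->F->plug->F
Char 5 ('G'): step: R->5, L=4; G->plug->G->R->H->L->F->refl->D->L'->D->R'->C->plug->C
Char 6 ('B'): step: R->6, L=4; B->plug->B->R->C->L->C->refl->G->L'->B->R'->G->plug->G
Char 7 ('C'): step: R->7, L=4; C->plug->C->R->C->L->C->refl->G->L'->B->R'->A->plug->A
Char 8 ('E'): step: R->0, L->5 (L advanced); E->plug->E->R->H->L->G->refl->C->L'->C->R'->C->plug->C
Char 9 ('C'): step: R->1, L=5; C->plug->C->R->D->L->A->refl->B->L'->B->R'->B->plug->B

Answer: CHCFCGACB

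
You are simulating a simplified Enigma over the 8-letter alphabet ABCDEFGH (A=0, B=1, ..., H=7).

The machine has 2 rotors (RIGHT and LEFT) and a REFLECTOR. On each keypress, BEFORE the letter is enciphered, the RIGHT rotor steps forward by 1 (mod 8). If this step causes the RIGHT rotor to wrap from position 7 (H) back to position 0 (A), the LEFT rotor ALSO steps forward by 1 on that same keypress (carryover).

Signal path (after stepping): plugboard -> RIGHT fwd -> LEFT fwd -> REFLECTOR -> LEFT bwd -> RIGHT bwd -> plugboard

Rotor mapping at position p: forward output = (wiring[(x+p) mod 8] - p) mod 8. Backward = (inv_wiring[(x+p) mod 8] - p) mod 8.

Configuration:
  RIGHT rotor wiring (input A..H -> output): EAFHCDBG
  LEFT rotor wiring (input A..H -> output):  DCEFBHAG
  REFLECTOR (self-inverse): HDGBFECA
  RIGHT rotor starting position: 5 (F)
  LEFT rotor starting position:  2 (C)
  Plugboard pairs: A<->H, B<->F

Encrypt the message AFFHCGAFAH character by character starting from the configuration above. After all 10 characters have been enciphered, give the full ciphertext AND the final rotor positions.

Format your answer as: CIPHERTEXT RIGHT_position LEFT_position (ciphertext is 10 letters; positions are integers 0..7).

Answer: HBGFDDDDCG 7 3

Derivation:
Char 1 ('A'): step: R->6, L=2; A->plug->H->R->F->L->E->refl->F->L'->D->R'->A->plug->H
Char 2 ('F'): step: R->7, L=2; F->plug->B->R->F->L->E->refl->F->L'->D->R'->F->plug->B
Char 3 ('F'): step: R->0, L->3 (L advanced); F->plug->B->R->A->L->C->refl->G->L'->B->R'->G->plug->G
Char 4 ('H'): step: R->1, L=3; H->plug->A->R->H->L->B->refl->D->L'->E->R'->B->plug->F
Char 5 ('C'): step: R->2, L=3; C->plug->C->R->A->L->C->refl->G->L'->B->R'->D->plug->D
Char 6 ('G'): step: R->3, L=3; G->plug->G->R->F->L->A->refl->H->L'->G->R'->D->plug->D
Char 7 ('A'): step: R->4, L=3; A->plug->H->R->D->L->F->refl->E->L'->C->R'->D->plug->D
Char 8 ('F'): step: R->5, L=3; F->plug->B->R->E->L->D->refl->B->L'->H->R'->D->plug->D
Char 9 ('A'): step: R->6, L=3; A->plug->H->R->F->L->A->refl->H->L'->G->R'->C->plug->C
Char 10 ('H'): step: R->7, L=3; H->plug->A->R->H->L->B->refl->D->L'->E->R'->G->plug->G
Final: ciphertext=HBGFDDDDCG, RIGHT=7, LEFT=3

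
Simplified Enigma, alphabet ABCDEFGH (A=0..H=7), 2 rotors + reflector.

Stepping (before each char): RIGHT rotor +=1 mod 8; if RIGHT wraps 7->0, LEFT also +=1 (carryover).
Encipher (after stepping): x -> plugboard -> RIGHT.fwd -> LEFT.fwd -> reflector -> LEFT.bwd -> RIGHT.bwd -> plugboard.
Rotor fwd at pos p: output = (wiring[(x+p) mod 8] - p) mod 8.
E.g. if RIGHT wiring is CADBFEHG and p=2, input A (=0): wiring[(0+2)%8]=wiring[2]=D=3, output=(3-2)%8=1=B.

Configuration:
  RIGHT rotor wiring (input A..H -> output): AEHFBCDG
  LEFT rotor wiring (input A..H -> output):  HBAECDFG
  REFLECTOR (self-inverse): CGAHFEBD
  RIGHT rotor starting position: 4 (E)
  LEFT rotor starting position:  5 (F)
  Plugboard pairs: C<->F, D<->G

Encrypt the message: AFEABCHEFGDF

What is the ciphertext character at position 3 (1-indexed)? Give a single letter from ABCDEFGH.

Char 1 ('A'): step: R->5, L=5; A->plug->A->R->F->L->D->refl->H->L'->G->R'->B->plug->B
Char 2 ('F'): step: R->6, L=5; F->plug->C->R->C->L->B->refl->G->L'->A->R'->B->plug->B
Char 3 ('E'): step: R->7, L=5; E->plug->E->R->G->L->H->refl->D->L'->F->R'->C->plug->F

F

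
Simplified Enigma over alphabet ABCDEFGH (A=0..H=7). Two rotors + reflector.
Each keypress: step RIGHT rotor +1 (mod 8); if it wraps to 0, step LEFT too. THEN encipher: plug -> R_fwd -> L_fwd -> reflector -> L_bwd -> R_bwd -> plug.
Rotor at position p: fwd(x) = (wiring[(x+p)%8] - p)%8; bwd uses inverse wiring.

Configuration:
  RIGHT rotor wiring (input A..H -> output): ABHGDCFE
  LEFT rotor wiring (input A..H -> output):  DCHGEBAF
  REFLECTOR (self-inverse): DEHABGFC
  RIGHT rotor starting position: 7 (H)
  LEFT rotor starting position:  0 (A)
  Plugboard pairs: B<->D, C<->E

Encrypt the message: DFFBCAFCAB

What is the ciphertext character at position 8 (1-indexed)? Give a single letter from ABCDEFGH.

Char 1 ('D'): step: R->0, L->1 (L advanced); D->plug->B->R->B->L->G->refl->F->L'->C->R'->F->plug->F
Char 2 ('F'): step: R->1, L=1; F->plug->F->R->E->L->A->refl->D->L'->D->R'->G->plug->G
Char 3 ('F'): step: R->2, L=1; F->plug->F->R->C->L->F->refl->G->L'->B->R'->C->plug->E
Char 4 ('B'): step: R->3, L=1; B->plug->D->R->C->L->F->refl->G->L'->B->R'->E->plug->C
Char 5 ('C'): step: R->4, L=1; C->plug->E->R->E->L->A->refl->D->L'->D->R'->G->plug->G
Char 6 ('A'): step: R->5, L=1; A->plug->A->R->F->L->H->refl->C->L'->H->R'->C->plug->E
Char 7 ('F'): step: R->6, L=1; F->plug->F->R->A->L->B->refl->E->L'->G->R'->B->plug->D
Char 8 ('C'): step: R->7, L=1; C->plug->E->R->H->L->C->refl->H->L'->F->R'->A->plug->A

A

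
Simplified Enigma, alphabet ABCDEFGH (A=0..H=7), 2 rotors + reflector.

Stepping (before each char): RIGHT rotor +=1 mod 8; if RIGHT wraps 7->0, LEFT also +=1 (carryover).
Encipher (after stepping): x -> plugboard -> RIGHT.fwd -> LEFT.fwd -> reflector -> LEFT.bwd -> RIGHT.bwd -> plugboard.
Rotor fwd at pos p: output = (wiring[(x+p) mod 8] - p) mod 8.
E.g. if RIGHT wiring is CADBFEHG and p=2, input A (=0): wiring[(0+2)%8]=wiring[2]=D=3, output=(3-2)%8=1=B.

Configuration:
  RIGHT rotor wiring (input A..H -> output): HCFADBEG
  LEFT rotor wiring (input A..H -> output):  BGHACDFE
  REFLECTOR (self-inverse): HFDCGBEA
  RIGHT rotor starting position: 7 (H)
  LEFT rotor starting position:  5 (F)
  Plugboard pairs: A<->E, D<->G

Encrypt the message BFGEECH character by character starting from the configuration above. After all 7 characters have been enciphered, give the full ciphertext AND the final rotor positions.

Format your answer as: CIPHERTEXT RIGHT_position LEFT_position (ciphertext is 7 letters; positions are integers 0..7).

Char 1 ('B'): step: R->0, L->6 (L advanced); B->plug->B->R->C->L->D->refl->C->L'->F->R'->C->plug->C
Char 2 ('F'): step: R->1, L=6; F->plug->F->R->D->L->A->refl->H->L'->A->R'->E->plug->A
Char 3 ('G'): step: R->2, L=6; G->plug->D->R->H->L->F->refl->B->L'->E->R'->F->plug->F
Char 4 ('E'): step: R->3, L=6; E->plug->A->R->F->L->C->refl->D->L'->C->R'->H->plug->H
Char 5 ('E'): step: R->4, L=6; E->plug->A->R->H->L->F->refl->B->L'->E->R'->H->plug->H
Char 6 ('C'): step: R->5, L=6; C->plug->C->R->B->L->G->refl->E->L'->G->R'->H->plug->H
Char 7 ('H'): step: R->6, L=6; H->plug->H->R->D->L->A->refl->H->L'->A->R'->B->plug->B
Final: ciphertext=CAFHHHB, RIGHT=6, LEFT=6

Answer: CAFHHHB 6 6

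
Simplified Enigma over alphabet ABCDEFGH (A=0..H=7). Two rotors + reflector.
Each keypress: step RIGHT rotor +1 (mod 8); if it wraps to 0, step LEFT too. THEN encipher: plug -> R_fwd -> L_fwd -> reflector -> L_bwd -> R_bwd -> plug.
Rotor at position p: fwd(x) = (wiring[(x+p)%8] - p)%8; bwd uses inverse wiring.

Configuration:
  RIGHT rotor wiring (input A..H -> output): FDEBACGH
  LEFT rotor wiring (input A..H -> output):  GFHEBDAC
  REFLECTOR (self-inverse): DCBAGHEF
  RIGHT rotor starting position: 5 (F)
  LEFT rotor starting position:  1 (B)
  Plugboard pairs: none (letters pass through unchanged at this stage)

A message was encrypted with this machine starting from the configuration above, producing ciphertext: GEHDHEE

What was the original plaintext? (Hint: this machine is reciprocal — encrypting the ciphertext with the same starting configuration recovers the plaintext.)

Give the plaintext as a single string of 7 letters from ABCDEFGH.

Answer: FGAFGAD

Derivation:
Char 1 ('G'): step: R->6, L=1; G->plug->G->R->C->L->D->refl->A->L'->D->R'->F->plug->F
Char 2 ('E'): step: R->7, L=1; E->plug->E->R->C->L->D->refl->A->L'->D->R'->G->plug->G
Char 3 ('H'): step: R->0, L->2 (L advanced); H->plug->H->R->H->L->D->refl->A->L'->F->R'->A->plug->A
Char 4 ('D'): step: R->1, L=2; D->plug->D->R->H->L->D->refl->A->L'->F->R'->F->plug->F
Char 5 ('H'): step: R->2, L=2; H->plug->H->R->B->L->C->refl->B->L'->D->R'->G->plug->G
Char 6 ('E'): step: R->3, L=2; E->plug->E->R->E->L->G->refl->E->L'->G->R'->A->plug->A
Char 7 ('E'): step: R->4, L=2; E->plug->E->R->B->L->C->refl->B->L'->D->R'->D->plug->D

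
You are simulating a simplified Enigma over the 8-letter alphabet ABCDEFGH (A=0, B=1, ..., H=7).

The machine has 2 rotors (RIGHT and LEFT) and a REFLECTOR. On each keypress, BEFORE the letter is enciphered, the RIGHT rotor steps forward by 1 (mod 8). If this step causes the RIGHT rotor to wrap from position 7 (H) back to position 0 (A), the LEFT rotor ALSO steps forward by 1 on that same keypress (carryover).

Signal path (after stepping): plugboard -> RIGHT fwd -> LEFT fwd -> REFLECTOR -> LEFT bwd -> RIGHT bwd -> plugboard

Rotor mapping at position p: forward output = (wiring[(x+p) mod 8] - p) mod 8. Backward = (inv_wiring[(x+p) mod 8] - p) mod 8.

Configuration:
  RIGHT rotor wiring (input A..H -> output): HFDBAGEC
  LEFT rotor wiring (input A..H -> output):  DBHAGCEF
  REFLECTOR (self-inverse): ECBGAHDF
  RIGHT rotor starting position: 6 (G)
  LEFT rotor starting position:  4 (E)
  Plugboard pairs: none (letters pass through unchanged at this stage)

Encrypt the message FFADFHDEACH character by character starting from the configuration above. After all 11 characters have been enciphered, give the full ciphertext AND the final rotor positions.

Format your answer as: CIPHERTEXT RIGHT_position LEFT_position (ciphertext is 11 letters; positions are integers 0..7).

Answer: CCBEGGGDCED 1 6

Derivation:
Char 1 ('F'): step: R->7, L=4; F->plug->F->R->B->L->G->refl->D->L'->G->R'->C->plug->C
Char 2 ('F'): step: R->0, L->5 (L advanced); F->plug->F->R->G->L->D->refl->G->L'->D->R'->C->plug->C
Char 3 ('A'): step: R->1, L=5; A->plug->A->R->E->L->E->refl->A->L'->C->R'->B->plug->B
Char 4 ('D'): step: R->2, L=5; D->plug->D->R->E->L->E->refl->A->L'->C->R'->E->plug->E
Char 5 ('F'): step: R->3, L=5; F->plug->F->R->E->L->E->refl->A->L'->C->R'->G->plug->G
Char 6 ('H'): step: R->4, L=5; H->plug->H->R->F->L->C->refl->B->L'->H->R'->G->plug->G
Char 7 ('D'): step: R->5, L=5; D->plug->D->R->C->L->A->refl->E->L'->E->R'->G->plug->G
Char 8 ('E'): step: R->6, L=5; E->plug->E->R->F->L->C->refl->B->L'->H->R'->D->plug->D
Char 9 ('A'): step: R->7, L=5; A->plug->A->R->D->L->G->refl->D->L'->G->R'->C->plug->C
Char 10 ('C'): step: R->0, L->6 (L advanced); C->plug->C->R->D->L->D->refl->G->L'->A->R'->E->plug->E
Char 11 ('H'): step: R->1, L=6; H->plug->H->R->G->L->A->refl->E->L'->H->R'->D->plug->D
Final: ciphertext=CCBEGGGDCED, RIGHT=1, LEFT=6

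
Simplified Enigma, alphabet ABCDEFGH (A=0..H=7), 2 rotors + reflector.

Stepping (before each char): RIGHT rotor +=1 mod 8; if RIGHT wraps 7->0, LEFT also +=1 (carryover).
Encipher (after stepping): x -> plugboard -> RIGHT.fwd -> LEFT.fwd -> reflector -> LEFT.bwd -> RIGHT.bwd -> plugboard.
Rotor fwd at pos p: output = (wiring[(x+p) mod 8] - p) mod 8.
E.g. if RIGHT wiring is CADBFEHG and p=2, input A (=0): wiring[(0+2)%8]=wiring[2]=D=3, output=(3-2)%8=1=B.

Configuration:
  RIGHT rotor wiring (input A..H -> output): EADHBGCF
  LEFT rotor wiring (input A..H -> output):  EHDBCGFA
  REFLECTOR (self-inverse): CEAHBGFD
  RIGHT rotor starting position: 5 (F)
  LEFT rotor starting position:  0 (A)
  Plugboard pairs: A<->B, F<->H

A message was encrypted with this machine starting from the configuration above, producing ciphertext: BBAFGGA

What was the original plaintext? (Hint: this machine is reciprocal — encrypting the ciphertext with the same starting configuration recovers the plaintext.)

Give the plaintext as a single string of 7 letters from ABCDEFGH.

Char 1 ('B'): step: R->6, L=0; B->plug->A->R->E->L->C->refl->A->L'->H->R'->B->plug->A
Char 2 ('B'): step: R->7, L=0; B->plug->A->R->G->L->F->refl->G->L'->F->R'->B->plug->A
Char 3 ('A'): step: R->0, L->1 (L advanced); A->plug->B->R->A->L->G->refl->F->L'->E->R'->A->plug->B
Char 4 ('F'): step: R->1, L=1; F->plug->H->R->D->L->B->refl->E->L'->F->R'->E->plug->E
Char 5 ('G'): step: R->2, L=1; G->plug->G->R->C->L->A->refl->C->L'->B->R'->A->plug->B
Char 6 ('G'): step: R->3, L=1; G->plug->G->R->F->L->E->refl->B->L'->D->R'->C->plug->C
Char 7 ('A'): step: R->4, L=1; A->plug->B->R->C->L->A->refl->C->L'->B->R'->D->plug->D

Answer: AABEBCD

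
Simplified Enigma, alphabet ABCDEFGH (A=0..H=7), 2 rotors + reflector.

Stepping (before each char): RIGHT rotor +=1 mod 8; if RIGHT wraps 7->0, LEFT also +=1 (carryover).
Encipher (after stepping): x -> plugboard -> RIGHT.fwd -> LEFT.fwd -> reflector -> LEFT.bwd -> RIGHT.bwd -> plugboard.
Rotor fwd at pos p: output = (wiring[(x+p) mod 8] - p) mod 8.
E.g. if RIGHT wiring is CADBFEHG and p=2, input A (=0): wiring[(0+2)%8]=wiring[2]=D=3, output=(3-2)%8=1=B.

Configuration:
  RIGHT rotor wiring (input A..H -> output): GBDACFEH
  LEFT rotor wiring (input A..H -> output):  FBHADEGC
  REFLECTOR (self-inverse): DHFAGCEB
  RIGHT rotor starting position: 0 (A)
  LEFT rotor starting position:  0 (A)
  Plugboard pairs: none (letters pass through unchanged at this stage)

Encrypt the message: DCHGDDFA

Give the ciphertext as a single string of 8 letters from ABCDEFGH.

Char 1 ('D'): step: R->1, L=0; D->plug->D->R->B->L->B->refl->H->L'->C->R'->B->plug->B
Char 2 ('C'): step: R->2, L=0; C->plug->C->R->A->L->F->refl->C->L'->H->R'->H->plug->H
Char 3 ('H'): step: R->3, L=0; H->plug->H->R->A->L->F->refl->C->L'->H->R'->B->plug->B
Char 4 ('G'): step: R->4, L=0; G->plug->G->R->H->L->C->refl->F->L'->A->R'->C->plug->C
Char 5 ('D'): step: R->5, L=0; D->plug->D->R->B->L->B->refl->H->L'->C->R'->C->plug->C
Char 6 ('D'): step: R->6, L=0; D->plug->D->R->D->L->A->refl->D->L'->E->R'->G->plug->G
Char 7 ('F'): step: R->7, L=0; F->plug->F->R->D->L->A->refl->D->L'->E->R'->D->plug->D
Char 8 ('A'): step: R->0, L->1 (L advanced); A->plug->A->R->G->L->B->refl->H->L'->C->R'->E->plug->E

Answer: BHBCCGDE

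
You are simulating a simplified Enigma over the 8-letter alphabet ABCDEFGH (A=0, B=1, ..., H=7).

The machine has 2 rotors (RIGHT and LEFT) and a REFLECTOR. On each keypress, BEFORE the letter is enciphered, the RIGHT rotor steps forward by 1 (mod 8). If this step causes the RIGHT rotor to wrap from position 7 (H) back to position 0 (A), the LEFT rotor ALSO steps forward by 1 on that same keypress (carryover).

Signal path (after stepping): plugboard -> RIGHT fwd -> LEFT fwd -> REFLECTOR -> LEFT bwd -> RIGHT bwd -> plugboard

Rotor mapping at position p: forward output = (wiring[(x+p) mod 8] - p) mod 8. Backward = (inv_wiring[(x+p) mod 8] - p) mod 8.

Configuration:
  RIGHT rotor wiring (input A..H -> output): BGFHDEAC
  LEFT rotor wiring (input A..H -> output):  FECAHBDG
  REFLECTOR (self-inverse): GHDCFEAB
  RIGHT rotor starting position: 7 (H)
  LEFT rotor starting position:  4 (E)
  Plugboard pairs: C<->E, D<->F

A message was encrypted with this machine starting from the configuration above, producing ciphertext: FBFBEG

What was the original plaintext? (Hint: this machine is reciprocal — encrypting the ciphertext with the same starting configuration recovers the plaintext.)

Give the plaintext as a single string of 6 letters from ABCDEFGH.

Answer: BFHFDF

Derivation:
Char 1 ('F'): step: R->0, L->5 (L advanced); F->plug->D->R->H->L->C->refl->D->L'->G->R'->B->plug->B
Char 2 ('B'): step: R->1, L=5; B->plug->B->R->E->L->H->refl->B->L'->C->R'->D->plug->F
Char 3 ('F'): step: R->2, L=5; F->plug->D->R->C->L->B->refl->H->L'->E->R'->H->plug->H
Char 4 ('B'): step: R->3, L=5; B->plug->B->R->A->L->E->refl->F->L'->F->R'->D->plug->F
Char 5 ('E'): step: R->4, L=5; E->plug->C->R->E->L->H->refl->B->L'->C->R'->F->plug->D
Char 6 ('G'): step: R->5, L=5; G->plug->G->R->C->L->B->refl->H->L'->E->R'->D->plug->F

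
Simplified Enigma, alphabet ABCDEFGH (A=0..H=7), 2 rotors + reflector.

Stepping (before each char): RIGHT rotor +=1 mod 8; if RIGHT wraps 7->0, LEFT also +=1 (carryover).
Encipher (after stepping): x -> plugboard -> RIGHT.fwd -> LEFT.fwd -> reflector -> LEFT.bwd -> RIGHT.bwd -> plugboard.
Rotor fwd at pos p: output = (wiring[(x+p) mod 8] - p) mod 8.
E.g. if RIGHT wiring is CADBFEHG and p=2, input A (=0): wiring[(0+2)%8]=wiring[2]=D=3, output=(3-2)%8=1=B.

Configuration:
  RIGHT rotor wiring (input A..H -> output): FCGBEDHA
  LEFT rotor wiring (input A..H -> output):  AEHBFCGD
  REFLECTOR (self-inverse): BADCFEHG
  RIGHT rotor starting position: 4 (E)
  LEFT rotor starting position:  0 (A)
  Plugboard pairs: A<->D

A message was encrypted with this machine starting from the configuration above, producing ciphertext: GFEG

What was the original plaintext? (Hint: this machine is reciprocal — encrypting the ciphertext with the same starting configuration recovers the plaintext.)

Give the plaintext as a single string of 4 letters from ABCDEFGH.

Answer: FEBA

Derivation:
Char 1 ('G'): step: R->5, L=0; G->plug->G->R->E->L->F->refl->E->L'->B->R'->F->plug->F
Char 2 ('F'): step: R->6, L=0; F->plug->F->R->D->L->B->refl->A->L'->A->R'->E->plug->E
Char 3 ('E'): step: R->7, L=0; E->plug->E->R->C->L->H->refl->G->L'->G->R'->B->plug->B
Char 4 ('G'): step: R->0, L->1 (L advanced); G->plug->G->R->H->L->H->refl->G->L'->B->R'->D->plug->A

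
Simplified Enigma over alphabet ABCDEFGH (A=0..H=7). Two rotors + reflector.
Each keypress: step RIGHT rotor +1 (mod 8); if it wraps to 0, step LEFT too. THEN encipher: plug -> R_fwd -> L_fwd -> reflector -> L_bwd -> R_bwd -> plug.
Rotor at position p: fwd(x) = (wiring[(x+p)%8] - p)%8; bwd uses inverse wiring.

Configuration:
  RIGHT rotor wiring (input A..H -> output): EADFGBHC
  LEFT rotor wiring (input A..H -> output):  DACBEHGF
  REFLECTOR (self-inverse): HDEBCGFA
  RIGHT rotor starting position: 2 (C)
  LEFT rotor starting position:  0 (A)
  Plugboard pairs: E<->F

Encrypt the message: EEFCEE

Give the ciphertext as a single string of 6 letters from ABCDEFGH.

Answer: GAGEFC

Derivation:
Char 1 ('E'): step: R->3, L=0; E->plug->F->R->B->L->A->refl->H->L'->F->R'->G->plug->G
Char 2 ('E'): step: R->4, L=0; E->plug->F->R->E->L->E->refl->C->L'->C->R'->A->plug->A
Char 3 ('F'): step: R->5, L=0; F->plug->E->R->D->L->B->refl->D->L'->A->R'->G->plug->G
Char 4 ('C'): step: R->6, L=0; C->plug->C->R->G->L->G->refl->F->L'->H->R'->F->plug->E
Char 5 ('E'): step: R->7, L=0; E->plug->F->R->H->L->F->refl->G->L'->G->R'->E->plug->F
Char 6 ('E'): step: R->0, L->1 (L advanced); E->plug->F->R->B->L->B->refl->D->L'->D->R'->C->plug->C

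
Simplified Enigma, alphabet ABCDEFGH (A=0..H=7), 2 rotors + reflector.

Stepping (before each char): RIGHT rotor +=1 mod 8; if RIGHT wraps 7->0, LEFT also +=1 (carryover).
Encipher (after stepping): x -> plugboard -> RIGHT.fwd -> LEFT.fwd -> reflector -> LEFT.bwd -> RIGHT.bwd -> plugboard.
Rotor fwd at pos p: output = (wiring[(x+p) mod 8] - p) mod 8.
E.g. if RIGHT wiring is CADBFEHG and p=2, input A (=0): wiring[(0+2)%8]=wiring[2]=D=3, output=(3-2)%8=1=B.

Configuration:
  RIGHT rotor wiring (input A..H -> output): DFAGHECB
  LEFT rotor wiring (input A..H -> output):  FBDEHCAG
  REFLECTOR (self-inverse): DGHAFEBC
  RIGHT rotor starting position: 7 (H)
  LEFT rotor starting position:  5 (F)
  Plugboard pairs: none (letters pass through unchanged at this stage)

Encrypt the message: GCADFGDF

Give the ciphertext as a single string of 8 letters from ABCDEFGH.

Char 1 ('G'): step: R->0, L->6 (L advanced); G->plug->G->R->C->L->H->refl->C->L'->A->R'->C->plug->C
Char 2 ('C'): step: R->1, L=6; C->plug->C->R->F->L->G->refl->B->L'->G->R'->D->plug->D
Char 3 ('A'): step: R->2, L=6; A->plug->A->R->G->L->B->refl->G->L'->F->R'->C->plug->C
Char 4 ('D'): step: R->3, L=6; D->plug->D->R->H->L->E->refl->F->L'->E->R'->B->plug->B
Char 5 ('F'): step: R->4, L=6; F->plug->F->R->B->L->A->refl->D->L'->D->R'->A->plug->A
Char 6 ('G'): step: R->5, L=6; G->plug->G->R->B->L->A->refl->D->L'->D->R'->F->plug->F
Char 7 ('D'): step: R->6, L=6; D->plug->D->R->H->L->E->refl->F->L'->E->R'->A->plug->A
Char 8 ('F'): step: R->7, L=6; F->plug->F->R->A->L->C->refl->H->L'->C->R'->A->plug->A

Answer: CDCBAFAA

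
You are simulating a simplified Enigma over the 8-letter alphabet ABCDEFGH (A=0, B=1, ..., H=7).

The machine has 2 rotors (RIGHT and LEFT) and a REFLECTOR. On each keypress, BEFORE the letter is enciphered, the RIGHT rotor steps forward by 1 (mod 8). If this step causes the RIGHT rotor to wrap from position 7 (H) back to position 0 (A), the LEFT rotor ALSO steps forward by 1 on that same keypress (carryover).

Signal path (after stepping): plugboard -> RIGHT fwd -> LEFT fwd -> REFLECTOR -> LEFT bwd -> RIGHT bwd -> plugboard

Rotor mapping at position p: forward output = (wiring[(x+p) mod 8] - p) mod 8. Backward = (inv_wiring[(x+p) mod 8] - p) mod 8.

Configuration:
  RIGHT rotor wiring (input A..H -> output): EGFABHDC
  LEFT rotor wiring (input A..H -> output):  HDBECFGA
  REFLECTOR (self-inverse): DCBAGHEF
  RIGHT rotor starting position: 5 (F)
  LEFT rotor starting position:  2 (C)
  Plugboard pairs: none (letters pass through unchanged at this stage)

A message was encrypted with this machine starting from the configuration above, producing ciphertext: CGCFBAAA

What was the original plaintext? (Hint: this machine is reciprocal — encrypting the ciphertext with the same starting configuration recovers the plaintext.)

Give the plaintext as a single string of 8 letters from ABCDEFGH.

Char 1 ('C'): step: R->6, L=2; C->plug->C->R->G->L->F->refl->H->L'->A->R'->D->plug->D
Char 2 ('G'): step: R->7, L=2; G->plug->G->R->A->L->H->refl->F->L'->G->R'->D->plug->D
Char 3 ('C'): step: R->0, L->3 (L advanced); C->plug->C->R->F->L->E->refl->G->L'->H->R'->F->plug->F
Char 4 ('F'): step: R->1, L=3; F->plug->F->R->C->L->C->refl->B->L'->A->R'->D->plug->D
Char 5 ('B'): step: R->2, L=3; B->plug->B->R->G->L->A->refl->D->L'->D->R'->A->plug->A
Char 6 ('A'): step: R->3, L=3; A->plug->A->R->F->L->E->refl->G->L'->H->R'->E->plug->E
Char 7 ('A'): step: R->4, L=3; A->plug->A->R->F->L->E->refl->G->L'->H->R'->C->plug->C
Char 8 ('A'): step: R->5, L=3; A->plug->A->R->C->L->C->refl->B->L'->A->R'->F->plug->F

Answer: DDFDAECF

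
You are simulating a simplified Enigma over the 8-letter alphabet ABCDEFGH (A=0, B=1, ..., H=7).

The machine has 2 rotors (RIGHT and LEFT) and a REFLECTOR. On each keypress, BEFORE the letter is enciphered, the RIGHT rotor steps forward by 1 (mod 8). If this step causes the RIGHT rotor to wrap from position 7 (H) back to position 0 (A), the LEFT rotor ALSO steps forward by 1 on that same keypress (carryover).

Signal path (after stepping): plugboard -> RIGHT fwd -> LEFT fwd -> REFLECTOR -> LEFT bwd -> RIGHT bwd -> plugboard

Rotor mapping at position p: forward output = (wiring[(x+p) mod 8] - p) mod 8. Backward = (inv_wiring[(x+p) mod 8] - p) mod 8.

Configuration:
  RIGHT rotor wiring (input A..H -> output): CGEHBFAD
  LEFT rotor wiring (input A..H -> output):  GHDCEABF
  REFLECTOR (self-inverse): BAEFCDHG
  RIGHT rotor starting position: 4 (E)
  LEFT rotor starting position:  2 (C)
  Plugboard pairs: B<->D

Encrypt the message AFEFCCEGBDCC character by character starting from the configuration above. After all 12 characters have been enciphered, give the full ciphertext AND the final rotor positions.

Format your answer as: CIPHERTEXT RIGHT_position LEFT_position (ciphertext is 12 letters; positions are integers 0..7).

Answer: EBHAEFGHGAHE 0 4

Derivation:
Char 1 ('A'): step: R->5, L=2; A->plug->A->R->A->L->B->refl->A->L'->B->R'->E->plug->E
Char 2 ('F'): step: R->6, L=2; F->plug->F->R->B->L->A->refl->B->L'->A->R'->D->plug->B
Char 3 ('E'): step: R->7, L=2; E->plug->E->R->A->L->B->refl->A->L'->B->R'->H->plug->H
Char 4 ('F'): step: R->0, L->3 (L advanced); F->plug->F->R->F->L->D->refl->F->L'->C->R'->A->plug->A
Char 5 ('C'): step: R->1, L=3; C->plug->C->R->G->L->E->refl->C->L'->E->R'->E->plug->E
Char 6 ('C'): step: R->2, L=3; C->plug->C->R->H->L->A->refl->B->L'->B->R'->F->plug->F
Char 7 ('E'): step: R->3, L=3; E->plug->E->R->A->L->H->refl->G->L'->D->R'->G->plug->G
Char 8 ('G'): step: R->4, L=3; G->plug->G->R->A->L->H->refl->G->L'->D->R'->H->plug->H
Char 9 ('B'): step: R->5, L=3; B->plug->D->R->F->L->D->refl->F->L'->C->R'->G->plug->G
Char 10 ('D'): step: R->6, L=3; D->plug->B->R->F->L->D->refl->F->L'->C->R'->A->plug->A
Char 11 ('C'): step: R->7, L=3; C->plug->C->R->H->L->A->refl->B->L'->B->R'->H->plug->H
Char 12 ('C'): step: R->0, L->4 (L advanced); C->plug->C->R->E->L->C->refl->E->L'->B->R'->E->plug->E
Final: ciphertext=EBHAEFGHGAHE, RIGHT=0, LEFT=4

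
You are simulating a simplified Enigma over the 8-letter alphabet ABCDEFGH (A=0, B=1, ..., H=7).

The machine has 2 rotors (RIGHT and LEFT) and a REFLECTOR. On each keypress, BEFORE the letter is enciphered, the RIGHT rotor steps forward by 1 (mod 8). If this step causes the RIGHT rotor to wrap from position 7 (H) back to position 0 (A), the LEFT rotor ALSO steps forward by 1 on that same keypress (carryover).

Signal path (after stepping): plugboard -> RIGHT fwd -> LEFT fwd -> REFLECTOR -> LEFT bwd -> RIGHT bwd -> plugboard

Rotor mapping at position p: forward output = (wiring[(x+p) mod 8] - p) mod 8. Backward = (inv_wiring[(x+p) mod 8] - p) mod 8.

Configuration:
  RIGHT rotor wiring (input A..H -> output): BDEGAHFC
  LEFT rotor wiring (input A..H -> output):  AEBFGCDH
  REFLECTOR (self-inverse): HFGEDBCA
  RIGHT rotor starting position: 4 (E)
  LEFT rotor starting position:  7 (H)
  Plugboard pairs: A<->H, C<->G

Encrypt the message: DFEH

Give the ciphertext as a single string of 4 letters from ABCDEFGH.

Answer: ADAD

Derivation:
Char 1 ('D'): step: R->5, L=7; D->plug->D->R->E->L->G->refl->C->L'->D->R'->H->plug->A
Char 2 ('F'): step: R->6, L=7; F->plug->F->R->A->L->A->refl->H->L'->F->R'->D->plug->D
Char 3 ('E'): step: R->7, L=7; E->plug->E->R->H->L->E->refl->D->L'->G->R'->H->plug->A
Char 4 ('H'): step: R->0, L->0 (L advanced); H->plug->A->R->B->L->E->refl->D->L'->G->R'->D->plug->D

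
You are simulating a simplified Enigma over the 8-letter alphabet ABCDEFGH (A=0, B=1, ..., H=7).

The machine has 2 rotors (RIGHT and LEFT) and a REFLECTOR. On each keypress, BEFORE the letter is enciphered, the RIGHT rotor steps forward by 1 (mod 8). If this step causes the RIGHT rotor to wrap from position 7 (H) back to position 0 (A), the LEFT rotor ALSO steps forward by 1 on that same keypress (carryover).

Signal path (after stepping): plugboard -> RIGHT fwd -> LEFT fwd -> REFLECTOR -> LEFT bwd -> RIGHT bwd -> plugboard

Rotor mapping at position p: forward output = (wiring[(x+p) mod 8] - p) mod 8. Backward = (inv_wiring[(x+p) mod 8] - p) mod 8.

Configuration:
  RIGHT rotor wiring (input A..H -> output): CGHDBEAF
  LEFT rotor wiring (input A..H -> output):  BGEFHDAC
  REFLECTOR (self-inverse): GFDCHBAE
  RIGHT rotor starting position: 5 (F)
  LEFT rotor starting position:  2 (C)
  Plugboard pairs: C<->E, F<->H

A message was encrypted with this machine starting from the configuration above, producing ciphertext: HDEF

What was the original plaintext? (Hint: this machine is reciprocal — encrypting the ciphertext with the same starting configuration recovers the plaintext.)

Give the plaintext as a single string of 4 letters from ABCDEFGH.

Answer: EFDG

Derivation:
Char 1 ('H'): step: R->6, L=2; H->plug->F->R->F->L->A->refl->G->L'->E->R'->C->plug->E
Char 2 ('D'): step: R->7, L=2; D->plug->D->R->A->L->C->refl->D->L'->B->R'->H->plug->F
Char 3 ('E'): step: R->0, L->3 (L advanced); E->plug->C->R->H->L->B->refl->F->L'->D->R'->D->plug->D
Char 4 ('F'): step: R->1, L=3; F->plug->H->R->B->L->E->refl->H->L'->E->R'->G->plug->G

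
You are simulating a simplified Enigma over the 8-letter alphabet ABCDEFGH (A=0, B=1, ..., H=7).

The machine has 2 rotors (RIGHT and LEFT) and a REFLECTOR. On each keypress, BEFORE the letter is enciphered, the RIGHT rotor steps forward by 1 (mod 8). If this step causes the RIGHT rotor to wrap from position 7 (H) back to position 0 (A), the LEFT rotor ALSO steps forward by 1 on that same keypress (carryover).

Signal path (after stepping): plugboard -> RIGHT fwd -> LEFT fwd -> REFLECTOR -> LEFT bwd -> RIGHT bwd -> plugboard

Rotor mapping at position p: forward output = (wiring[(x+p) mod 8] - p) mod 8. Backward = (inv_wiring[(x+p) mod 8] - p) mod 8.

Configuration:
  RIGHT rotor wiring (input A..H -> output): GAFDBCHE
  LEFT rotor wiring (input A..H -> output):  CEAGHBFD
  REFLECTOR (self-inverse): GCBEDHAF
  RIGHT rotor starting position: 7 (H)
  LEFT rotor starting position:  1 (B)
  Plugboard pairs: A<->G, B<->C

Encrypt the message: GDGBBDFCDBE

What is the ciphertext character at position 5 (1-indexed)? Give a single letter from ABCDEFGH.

Char 1 ('G'): step: R->0, L->2 (L advanced); G->plug->A->R->G->L->A->refl->G->L'->A->R'->B->plug->C
Char 2 ('D'): step: R->1, L=2; D->plug->D->R->A->L->G->refl->A->L'->G->R'->F->plug->F
Char 3 ('G'): step: R->2, L=2; G->plug->A->R->D->L->H->refl->F->L'->C->R'->F->plug->F
Char 4 ('B'): step: R->3, L=2; B->plug->C->R->H->L->C->refl->B->L'->F->R'->G->plug->A
Char 5 ('B'): step: R->4, L=2; B->plug->C->R->D->L->H->refl->F->L'->C->R'->E->plug->E

E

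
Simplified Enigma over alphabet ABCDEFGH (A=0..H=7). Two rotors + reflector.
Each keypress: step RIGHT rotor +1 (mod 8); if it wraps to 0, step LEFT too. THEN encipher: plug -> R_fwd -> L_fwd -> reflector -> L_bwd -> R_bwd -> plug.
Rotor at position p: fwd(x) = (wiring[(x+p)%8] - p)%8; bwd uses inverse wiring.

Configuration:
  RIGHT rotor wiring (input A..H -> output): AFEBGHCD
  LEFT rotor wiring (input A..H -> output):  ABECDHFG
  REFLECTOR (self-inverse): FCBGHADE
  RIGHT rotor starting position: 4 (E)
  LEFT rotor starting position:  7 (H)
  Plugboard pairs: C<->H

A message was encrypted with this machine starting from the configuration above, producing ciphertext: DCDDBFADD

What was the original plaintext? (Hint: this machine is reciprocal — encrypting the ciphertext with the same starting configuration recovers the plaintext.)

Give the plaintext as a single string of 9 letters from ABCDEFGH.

Char 1 ('D'): step: R->5, L=7; D->plug->D->R->D->L->F->refl->A->L'->G->R'->C->plug->H
Char 2 ('C'): step: R->6, L=7; C->plug->H->R->B->L->B->refl->C->L'->C->R'->C->plug->H
Char 3 ('D'): step: R->7, L=7; D->plug->D->R->F->L->E->refl->H->L'->A->R'->G->plug->G
Char 4 ('D'): step: R->0, L->0 (L advanced); D->plug->D->R->B->L->B->refl->C->L'->D->R'->H->plug->C
Char 5 ('B'): step: R->1, L=0; B->plug->B->R->D->L->C->refl->B->L'->B->R'->F->plug->F
Char 6 ('F'): step: R->2, L=0; F->plug->F->R->B->L->B->refl->C->L'->D->R'->H->plug->C
Char 7 ('A'): step: R->3, L=0; A->plug->A->R->G->L->F->refl->A->L'->A->R'->E->plug->E
Char 8 ('D'): step: R->4, L=0; D->plug->D->R->H->L->G->refl->D->L'->E->R'->E->plug->E
Char 9 ('D'): step: R->5, L=0; D->plug->D->R->D->L->C->refl->B->L'->B->R'->H->plug->C

Answer: HHGCFCEEC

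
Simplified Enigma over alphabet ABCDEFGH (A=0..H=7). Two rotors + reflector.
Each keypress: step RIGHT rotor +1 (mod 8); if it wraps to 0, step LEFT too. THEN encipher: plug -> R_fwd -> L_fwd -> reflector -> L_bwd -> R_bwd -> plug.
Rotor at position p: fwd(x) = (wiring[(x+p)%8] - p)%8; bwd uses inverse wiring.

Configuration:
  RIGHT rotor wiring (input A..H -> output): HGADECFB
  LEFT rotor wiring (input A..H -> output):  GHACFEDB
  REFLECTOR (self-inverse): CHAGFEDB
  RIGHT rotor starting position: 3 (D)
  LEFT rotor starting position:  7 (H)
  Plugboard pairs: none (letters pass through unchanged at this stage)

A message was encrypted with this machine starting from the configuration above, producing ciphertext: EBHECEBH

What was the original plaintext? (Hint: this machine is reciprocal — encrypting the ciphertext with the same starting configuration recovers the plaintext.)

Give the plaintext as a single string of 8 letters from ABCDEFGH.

Char 1 ('E'): step: R->4, L=7; E->plug->E->R->D->L->B->refl->H->L'->B->R'->C->plug->C
Char 2 ('B'): step: R->5, L=7; B->plug->B->R->A->L->C->refl->A->L'->C->R'->D->plug->D
Char 3 ('H'): step: R->6, L=7; H->plug->H->R->E->L->D->refl->G->L'->F->R'->F->plug->F
Char 4 ('E'): step: R->7, L=7; E->plug->E->R->E->L->D->refl->G->L'->F->R'->F->plug->F
Char 5 ('C'): step: R->0, L->0 (L advanced); C->plug->C->R->A->L->G->refl->D->L'->G->R'->B->plug->B
Char 6 ('E'): step: R->1, L=0; E->plug->E->R->B->L->H->refl->B->L'->H->R'->B->plug->B
Char 7 ('B'): step: R->2, L=0; B->plug->B->R->B->L->H->refl->B->L'->H->R'->F->plug->F
Char 8 ('H'): step: R->3, L=0; H->plug->H->R->F->L->E->refl->F->L'->E->R'->F->plug->F

Answer: CDFFBBFF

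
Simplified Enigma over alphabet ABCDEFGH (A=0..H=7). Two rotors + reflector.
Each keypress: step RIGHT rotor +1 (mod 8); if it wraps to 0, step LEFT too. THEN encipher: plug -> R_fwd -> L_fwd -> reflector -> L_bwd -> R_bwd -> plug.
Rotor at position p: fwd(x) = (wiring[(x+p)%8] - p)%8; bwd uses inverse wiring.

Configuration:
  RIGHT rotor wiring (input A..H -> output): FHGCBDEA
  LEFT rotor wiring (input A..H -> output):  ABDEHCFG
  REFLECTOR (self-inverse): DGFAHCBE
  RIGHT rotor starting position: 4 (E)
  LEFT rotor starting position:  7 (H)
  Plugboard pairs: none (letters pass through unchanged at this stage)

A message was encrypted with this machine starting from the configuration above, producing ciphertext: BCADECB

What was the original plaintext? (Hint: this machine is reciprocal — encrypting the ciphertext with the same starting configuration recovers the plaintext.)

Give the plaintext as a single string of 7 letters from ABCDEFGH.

Answer: FDDHDDE

Derivation:
Char 1 ('B'): step: R->5, L=7; B->plug->B->R->H->L->G->refl->B->L'->B->R'->F->plug->F
Char 2 ('C'): step: R->6, L=7; C->plug->C->R->H->L->G->refl->B->L'->B->R'->D->plug->D
Char 3 ('A'): step: R->7, L=7; A->plug->A->R->B->L->B->refl->G->L'->H->R'->D->plug->D
Char 4 ('D'): step: R->0, L->0 (L advanced); D->plug->D->R->C->L->D->refl->A->L'->A->R'->H->plug->H
Char 5 ('E'): step: R->1, L=0; E->plug->E->R->C->L->D->refl->A->L'->A->R'->D->plug->D
Char 6 ('C'): step: R->2, L=0; C->plug->C->R->H->L->G->refl->B->L'->B->R'->D->plug->D
Char 7 ('B'): step: R->3, L=0; B->plug->B->R->G->L->F->refl->C->L'->F->R'->E->plug->E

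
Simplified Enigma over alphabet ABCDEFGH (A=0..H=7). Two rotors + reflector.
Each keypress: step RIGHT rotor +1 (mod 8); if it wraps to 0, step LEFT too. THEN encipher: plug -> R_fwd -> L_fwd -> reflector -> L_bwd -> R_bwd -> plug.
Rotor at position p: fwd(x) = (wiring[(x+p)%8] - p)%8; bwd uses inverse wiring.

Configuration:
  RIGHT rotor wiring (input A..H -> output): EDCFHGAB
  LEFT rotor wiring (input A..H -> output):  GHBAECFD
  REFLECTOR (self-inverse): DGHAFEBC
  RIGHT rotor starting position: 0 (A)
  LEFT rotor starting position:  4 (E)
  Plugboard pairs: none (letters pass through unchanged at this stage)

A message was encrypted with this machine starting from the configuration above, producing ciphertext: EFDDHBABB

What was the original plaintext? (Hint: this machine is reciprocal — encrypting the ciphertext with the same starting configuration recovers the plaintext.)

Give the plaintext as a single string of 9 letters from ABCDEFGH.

Char 1 ('E'): step: R->1, L=4; E->plug->E->R->F->L->D->refl->A->L'->A->R'->G->plug->G
Char 2 ('F'): step: R->2, L=4; F->plug->F->R->H->L->E->refl->F->L'->G->R'->E->plug->E
Char 3 ('D'): step: R->3, L=4; D->plug->D->R->F->L->D->refl->A->L'->A->R'->G->plug->G
Char 4 ('D'): step: R->4, L=4; D->plug->D->R->F->L->D->refl->A->L'->A->R'->E->plug->E
Char 5 ('H'): step: R->5, L=4; H->plug->H->R->C->L->B->refl->G->L'->B->R'->A->plug->A
Char 6 ('B'): step: R->6, L=4; B->plug->B->R->D->L->H->refl->C->L'->E->R'->E->plug->E
Char 7 ('A'): step: R->7, L=4; A->plug->A->R->C->L->B->refl->G->L'->B->R'->H->plug->H
Char 8 ('B'): step: R->0, L->5 (L advanced); B->plug->B->R->D->L->B->refl->G->L'->C->R'->C->plug->C
Char 9 ('B'): step: R->1, L=5; B->plug->B->R->B->L->A->refl->D->L'->G->R'->D->plug->D

Answer: GEGEAEHCD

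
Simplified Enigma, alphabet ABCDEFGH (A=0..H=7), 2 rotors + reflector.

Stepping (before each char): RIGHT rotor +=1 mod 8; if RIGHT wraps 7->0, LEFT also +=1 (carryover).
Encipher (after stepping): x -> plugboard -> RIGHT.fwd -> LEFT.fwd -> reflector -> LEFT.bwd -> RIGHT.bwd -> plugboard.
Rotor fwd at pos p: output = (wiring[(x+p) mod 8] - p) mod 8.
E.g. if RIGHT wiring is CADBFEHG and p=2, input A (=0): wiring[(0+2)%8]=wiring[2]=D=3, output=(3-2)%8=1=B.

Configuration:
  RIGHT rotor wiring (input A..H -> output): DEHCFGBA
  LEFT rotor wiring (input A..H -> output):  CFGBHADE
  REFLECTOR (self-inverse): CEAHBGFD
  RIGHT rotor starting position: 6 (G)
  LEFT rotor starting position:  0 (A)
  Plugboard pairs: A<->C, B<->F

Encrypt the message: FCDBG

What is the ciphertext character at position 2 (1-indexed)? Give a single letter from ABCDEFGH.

Char 1 ('F'): step: R->7, L=0; F->plug->B->R->E->L->H->refl->D->L'->G->R'->F->plug->B
Char 2 ('C'): step: R->0, L->1 (L advanced); C->plug->A->R->D->L->G->refl->F->L'->B->R'->G->plug->G

G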